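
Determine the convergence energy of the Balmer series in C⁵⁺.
122.45 eV

The series limit corresponds to the transition from n = ∞ to n = 2.
This is the highest energy (shortest wavelength) transition in the Balmer series.

E_∞ = 0 eV
E_2 = -13.6057 × 6² / 2² = -122.45 eV

Energy at series limit:
ΔE = E_∞ - E_2 = 0 - (-122.45) = 122.45 eV

This energy equals the ionization energy from the n = 2 state of C⁵⁺.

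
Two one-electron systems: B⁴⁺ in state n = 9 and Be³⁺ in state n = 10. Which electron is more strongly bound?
B⁴⁺ at n = 9 (E = -4.199290 eV)

Using E_n = -13.6057 Z² / n² eV:

B⁴⁺ (Z = 5) at n = 9:
E = -13.6057 × 5² / 9² = -13.6057 × 25 / 81 = -4.199290123 eV

Be³⁺ (Z = 4) at n = 10:
E = -13.6057 × 4² / 10² = -13.6057 × 16 / 100 = -2.176912000 eV

Since -4.199290123 eV < -2.176912000 eV,
B⁴⁺ at n = 9 is more tightly bound (requires more energy to ionize).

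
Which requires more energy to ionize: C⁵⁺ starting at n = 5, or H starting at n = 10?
C⁵⁺ at n = 5 (E = -19.59 eV)

Using E_n = -13.6057 Z² / n² eV:

C⁵⁺ (Z = 6) at n = 5:
E = -13.6057 × 6² / 5² = -13.6057 × 36 / 25 = -19.59221 eV

H (Z = 1) at n = 10:
E = -13.6057 × 1² / 10² = -13.6057 × 1 / 100 = -0.13606 eV

Since -19.59221 eV < -0.13606 eV,
C⁵⁺ at n = 5 is more tightly bound (requires more energy to ionize).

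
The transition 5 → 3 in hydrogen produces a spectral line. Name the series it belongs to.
Paschen series

The spectral series in hydrogen are named based on the final (lower) energy level:
- Lyman series: n_final = 1 (ultraviolet)
- Balmer series: n_final = 2 (visible/near-UV)
- Paschen series: n_final = 3 (infrared)
- Brackett series: n_final = 4 (infrared)
- Pfund series: n_final = 5 (far infrared)

Since this transition ends at n = 3, it belongs to the Paschen series.

For reference, this 5 → 3 line has photon energy
ΔE = 13.6057 eV × (1/3² - 1/5²) = 0.967516444 eV,
corresponding to wavelength λ = hc/ΔE = 1239.84 eV·nm / 0.967516444 eV = 1281.467 nm in the infrared region.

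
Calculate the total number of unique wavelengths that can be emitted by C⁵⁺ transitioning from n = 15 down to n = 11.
10

The electron can occupy levels n = 11, 12, ..., 15 during de-excitation — that is m = 15 - 11 + 1 = 5 distinct levels.

The number of distinct spectral lines equals the number of ways to choose 2 of these m levels (each pair gives one possible emission transition):

Number of lines = m(m-1)/2 = 5×4/2 = 10

These correspond to all possible transitions between the 5 levels:
15 → 14, 15 → 13, 15 → 12, 15 → 11, 14 → 13, 14 → 12, 14 → 11, 13 → 12...

Each transition produces a photon with a unique energy (and thus wavelength). This count does not depend on Z.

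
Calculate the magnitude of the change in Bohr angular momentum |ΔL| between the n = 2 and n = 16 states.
1.47640e-33 J·s (or 14ℏ)

In the Bohr model, L_n = nℏ where ℏ = 1.0545718e-34 J·s.

L_16 = 16ℏ = 1.6873149e-33 J·s
L_2 = 2ℏ = 2.1091436e-34 J·s

ΔL = L_16 - L_2 = (16 - 2)ℏ = 14ℏ
ΔL = 14 × 1.0545718e-34 J·s = 1.47640e-33 J·s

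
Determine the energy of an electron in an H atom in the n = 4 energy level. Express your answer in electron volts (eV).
-0.850 eV

The energy levels of a hydrogen-like atom are given by:
E_n = -13.6057 eV / n²

For n = 4:
E_4 = -13.6057 eV / 4²
E_4 = -13.6057 eV / 16
E_4 = -0.850 eV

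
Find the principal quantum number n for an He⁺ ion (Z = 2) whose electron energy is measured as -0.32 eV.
n = 13

The exact energy levels follow E_n = -13.6057 Z² / n² eV with Z = 2.

The measured value (-0.32 eV) is reported to only 2 significant figures, so we must test candidate n values and see which one matches to that precision.

Candidate energies:
  n = 11:  E = -13.6057 × 2² / 11² = -0.44978 eV
  n = 12:  E = -13.6057 × 2² / 12² = -0.37794 eV
  n = 13:  E = -13.6057 × 2² / 13² = -0.32203 eV  ← matches
  n = 14:  E = -13.6057 × 2² / 14² = -0.27767 eV
  n = 15:  E = -13.6057 × 2² / 15² = -0.24188 eV

Checking against the measurement of -0.32 eV (2 sig figs), only n = 13 agrees:
E_13 = -0.32203 eV, which rounds to -0.32 eV ✓

Therefore n = 13.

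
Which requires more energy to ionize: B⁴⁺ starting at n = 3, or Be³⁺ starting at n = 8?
B⁴⁺ at n = 3 (E = -37.79361 eV)

Using E_n = -13.6057 Z² / n² eV:

B⁴⁺ (Z = 5) at n = 3:
E = -13.6057 × 5² / 3² = -13.6057 × 25 / 9 = -37.79361111 eV

Be³⁺ (Z = 4) at n = 8:
E = -13.6057 × 4² / 8² = -13.6057 × 16 / 64 = -3.40142500 eV

Since -37.79361111 eV < -3.40142500 eV,
B⁴⁺ at n = 3 is more tightly bound (requires more energy to ionize).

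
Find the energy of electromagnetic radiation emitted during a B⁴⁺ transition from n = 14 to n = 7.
5.20626 eV

The energy levels are E_n = -13.6057 Z² eV / n².

Energy at n = 14: E_14 = -13.6057 × 5² / 14² = -1.73542092 eV
Energy at n = 7: E_7 = -13.6057 × 5² / 7² = -6.94168367 eV

For emission (electron falling to lower state), the photon energy is:
E_photon = E_14 - E_7 = |-1.73542092 - (-6.94168367)|
E_photon = 5.20626 eV

This energy is carried away by the emitted photon.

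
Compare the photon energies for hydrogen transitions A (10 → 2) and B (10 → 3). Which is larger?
10 → 2

Calculate the energy for each transition:

Transition 10 → 2:
ΔE₁ = |E_2 - E_10| = |-13.6057/2² - (-13.6057/10²)|
ΔE₁ = |-3.40142500000 - (-0.13605700000)| = 3.26536800 eV

Transition 10 → 3:
ΔE₂ = |E_3 - E_10| = |-13.6057/3² - (-13.6057/10²)|
ΔE₂ = |-1.51174444444 - (-0.13605700000)| = 1.37568744 eV

Since 3.26536800 eV > 1.37568744 eV, the transition 10 → 2 emits the more energetic photon.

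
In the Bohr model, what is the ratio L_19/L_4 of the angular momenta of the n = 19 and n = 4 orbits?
4.7500

In the Bohr model, L_n = nℏ, so the ratio is purely the ratio of quantum numbers:

L_19/L_4 = 19ℏ / 4ℏ = 19/4 = 4.7500

The angular momentum scales linearly with n.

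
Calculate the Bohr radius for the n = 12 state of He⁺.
3.810076 nm (or 38.100759 Å)

The Bohr radius formula is:
r_n = n² a₀ / Z

where a₀ = 0.052917721 nm is the Bohr radius.

For He⁺ (Z = 2) at n = 12:
r_12 = 12² × 0.052917721 nm / 2
r_12 = 144 × 0.052917721 nm / 2
r_12 = 7.6201518 nm / 2
r_12 = 3.810076 nm

The electron orbits at approximately 3.810076 nm from the nucleus.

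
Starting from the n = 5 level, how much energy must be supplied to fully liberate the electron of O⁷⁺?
34.830592 eV

The ionization energy is the energy needed to remove the electron completely (n → ∞).

For a hydrogen-like ion with Z = 8, E_n = -13.6057 Z² / n² eV.

At n = 5: E_5 = -13.6057 × 8² / 5² = -34.830592000 eV
At n = ∞: E_∞ = 0 eV

Ionization energy = E_∞ - E_5 = 0 - (-34.830592000) = 34.830592000 eV
Ionization energy ≈ 34.830592 eV

This is also called the binding energy of the electron in state n = 5.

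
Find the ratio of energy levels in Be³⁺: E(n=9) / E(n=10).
1.23457

Using E_n = -13.6057 Z² / n² eV with Z = 4:

E_9 = -13.6057 × 4² / 9² = -217.6912 / 81 = -2.68754567901 eV
E_10 = -13.6057 × 4² / 10² = -217.6912 / 100 = -2.17691200000 eV

The ratio is:
E_9/E_10 = (-2.68754567901) / (-2.17691200000)
E_9/E_10 = (-217.6912/81) / (-217.6912/100)
E_9/E_10 = 100/81
E_9/E_10 = 1.23457
(Note: the Z² factors cancel in the ratio.)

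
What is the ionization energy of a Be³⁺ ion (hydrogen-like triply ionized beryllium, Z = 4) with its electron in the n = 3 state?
24.19 eV

The ionization energy is the energy needed to remove the electron completely (n → ∞).

For a hydrogen-like ion with Z = 4, E_n = -13.6057 Z² / n² eV.

At n = 3: E_3 = -13.6057 × 4² / 3² = -24.18791 eV
At n = ∞: E_∞ = 0 eV

Ionization energy = E_∞ - E_3 = 0 - (-24.18791) = 24.18791 eV
Ionization energy ≈ 24.19 eV

This is also called the binding energy of the electron in state n = 3.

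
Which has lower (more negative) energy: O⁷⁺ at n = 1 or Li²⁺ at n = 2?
O⁷⁺ at n = 1 (E = -870.764800 eV)

Using E_n = -13.6057 Z² / n² eV:

O⁷⁺ (Z = 8) at n = 1:
E = -13.6057 × 8² / 1² = -13.6057 × 64 / 1 = -870.764800000 eV

Li²⁺ (Z = 3) at n = 2:
E = -13.6057 × 3² / 2² = -13.6057 × 9 / 4 = -30.612825000 eV

Since -870.764800000 eV < -30.612825000 eV,
O⁷⁺ at n = 1 is more tightly bound (requires more energy to ionize).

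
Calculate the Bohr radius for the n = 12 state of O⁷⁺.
0.9525 nm (or 9.5252 Å)

The Bohr radius formula is:
r_n = n² a₀ / Z

where a₀ = 0.0529177 nm is the Bohr radius.

For O⁷⁺ (Z = 8) at n = 12:
r_12 = 12² × 0.0529177 nm / 8
r_12 = 144 × 0.0529177 nm / 8
r_12 = 7.62015 nm / 8
r_12 = 0.9525 nm

The electron orbits at approximately 0.9525 nm from the nucleus.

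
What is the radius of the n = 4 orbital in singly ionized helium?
0.4233 nm (or 4.2334 Å)

The Bohr radius formula is:
r_n = n² a₀ / Z

where a₀ = 0.0529177 nm is the Bohr radius.

For He⁺ (Z = 2) at n = 4:
r_4 = 4² × 0.0529177 nm / 2
r_4 = 16 × 0.0529177 nm / 2
r_4 = 0.84668 nm / 2
r_4 = 0.4233 nm

The electron orbits at approximately 0.4233 nm from the nucleus.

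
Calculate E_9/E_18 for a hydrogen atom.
4.0000

Using E_n = -13.6057 Z² / n² eV with Z = 1:

E_9 = -13.6057 / 9² = -13.6057 / 81 = -0.1679716049 eV
E_18 = -13.6057 / 18² = -13.6057 / 324 = -0.0419929012 eV

The ratio is:
E_9/E_18 = (-0.1679716049) / (-0.0419929012)
E_9/E_18 = (-13.6057/81) / (-13.6057/324)
E_9/E_18 = 324/81
E_9/E_18 = 4.0000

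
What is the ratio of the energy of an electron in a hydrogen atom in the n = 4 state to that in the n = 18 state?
20.2500

Using E_n = -13.6057 Z² / n² eV with Z = 1:

E_4 = -13.6057 / 4² = -13.6057 / 16 = -0.8503562500 eV
E_18 = -13.6057 / 18² = -13.6057 / 324 = -0.0419929012 eV

The ratio is:
E_4/E_18 = (-0.8503562500) / (-0.0419929012)
E_4/E_18 = (-13.6057/16) / (-13.6057/324)
E_4/E_18 = 324/16
E_4/E_18 = 20.2500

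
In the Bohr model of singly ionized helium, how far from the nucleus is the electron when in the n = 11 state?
3.201522 nm (or 32.015221 Å)

The Bohr radius formula is:
r_n = n² a₀ / Z

where a₀ = 0.052917721 nm is the Bohr radius.

For He⁺ (Z = 2) at n = 11:
r_11 = 11² × 0.052917721 nm / 2
r_11 = 121 × 0.052917721 nm / 2
r_11 = 6.4030442 nm / 2
r_11 = 3.201522 nm

The electron orbits at approximately 3.201522 nm from the nucleus.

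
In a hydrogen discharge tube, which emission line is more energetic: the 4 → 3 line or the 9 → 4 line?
9 → 4

Calculate the energy for each transition:

Transition 4 → 3:
ΔE₁ = |E_3 - E_4| = |-13.6057/3² - (-13.6057/4²)|
ΔE₁ = |-1.51174444 - (-0.85035625)| = 0.66139 eV

Transition 9 → 4:
ΔE₂ = |E_4 - E_9| = |-13.6057/4² - (-13.6057/9²)|
ΔE₂ = |-0.85035625 - (-0.16797160)| = 0.68238 eV

Since 0.68238 eV > 0.66139 eV, the transition 9 → 4 emits the more energetic photon.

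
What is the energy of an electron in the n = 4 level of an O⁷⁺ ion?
-54.423 eV

For hydrogen-like ions, the energy levels scale with Z²:
E_n = -13.6057 Z² / n² eV

For O⁷⁺ (Z = 8) at n = 4:
E_4 = -13.6057 × 8² / 4²
E_4 = -13.6057 × 64 / 16
E_4 = -870.7648 / 16
E_4 = -54.423 eV

The energy is 64 times more negative than hydrogen at the same n due to the stronger nuclear charge.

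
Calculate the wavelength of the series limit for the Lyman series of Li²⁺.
10.12517 nm

The series limit corresponds to the transition from n = ∞ to n = 1.
This is the highest energy (shortest wavelength) transition in the Lyman series.

E_∞ = 0 eV
E_1 = -13.6057 × 3² / 1² = -122.4513000 eV

Energy at series limit:
ΔE = E_∞ - E_1 = 0 - (-122.4513000) = 122.4513000 eV
λ = hc/E = 1239.84 eV·nm / 122.4513000 eV = 10.12517 nm

This energy equals the ionization energy from the n = 1 state of Li²⁺.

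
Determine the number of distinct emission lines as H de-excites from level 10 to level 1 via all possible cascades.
45

The electron can occupy levels n = 1, 2, ..., 10 during de-excitation — that is m = 10 - 1 + 1 = 10 distinct levels.

The number of distinct spectral lines equals the number of ways to choose 2 of these m levels (each pair gives one possible emission transition):

Number of lines = m(m-1)/2 = 10×9/2 = 45

These correspond to all possible transitions between the 10 levels:
10 → 9, 10 → 8, 10 → 7, 10 → 6, 10 → 5, 10 → 4, 10 → 3, 10 → 2...

Each transition produces a photon with a unique energy (and thus wavelength). This count does not depend on Z.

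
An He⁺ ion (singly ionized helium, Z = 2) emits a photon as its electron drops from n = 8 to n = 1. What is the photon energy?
53.572444 eV

The energy levels are E_n = -13.6057 Z² eV / n².

Energy at n = 8: E_8 = -13.6057 × 2² / 8² = -0.850356250 eV
Energy at n = 1: E_1 = -13.6057 × 2² / 1² = -54.422800000 eV

For emission (electron falling to lower state), the photon energy is:
E_photon = E_8 - E_1 = |-0.850356250 - (-54.422800000)|
E_photon = 53.572444 eV

This energy is carried away by the emitted photon.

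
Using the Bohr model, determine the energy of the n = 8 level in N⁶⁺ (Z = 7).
-10.41686 eV

For hydrogen-like ions, the energy levels scale with Z²:
E_n = -13.6057 Z² / n² eV

For N⁶⁺ (Z = 7) at n = 8:
E_8 = -13.6057 × 7² / 8²
E_8 = -13.6057 × 49 / 64
E_8 = -666.6793 / 64
E_8 = -10.41686 eV

The energy is 49 times more negative than hydrogen at the same n due to the stronger nuclear charge.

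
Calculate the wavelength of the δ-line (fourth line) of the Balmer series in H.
410.06931 nm

The lines of a series are numbered from the longest wavelength (smallest ΔE) outward; the fourth line is the transition from n = n_f + 4 to n_f.
The Balmer series has all transitions ending at n_f = 2.

For H, the fourth line (δ-line) is the jump from n = 6 to n = 2:
E_6 = -13.6057 / 6² = -0.377936111 eV
E_2 = -13.6057 / 2² = -3.401425000 eV
ΔE = E_6 - E_2 = 3.023488889 eV

λ = hc/E = 1239.84 eV·nm / 3.023488889 eV
λ = 410.06931 nm

This is the δ-line of the Balmer series in H.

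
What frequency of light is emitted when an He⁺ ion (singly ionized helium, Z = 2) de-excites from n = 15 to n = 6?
3.07052e+14 Hz

First, find the transition energy:
E_15 = -13.6057 × 2² / 15² = -0.24187911 eV
E_6 = -13.6057 × 2² / 6² = -1.51174444 eV
|ΔE| = |E_6 - E_15| = 1.26986533 eV

Convert to Joules: E = 1.26986533 eV × (1.602177 × 10⁻¹⁹ J/eV) = 2.0345490e-19 J

Using E = hf:
f = E/h = 2.0345490e-19 J / (6.62607 × 10⁻³⁴ J·s)
f = 3.07052e+14 Hz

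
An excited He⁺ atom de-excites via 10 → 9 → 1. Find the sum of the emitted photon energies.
53.87857 eV

The energy levels of He⁺ are E_n = -13.6057 × 2² / n² eV.

First transition (10 → 9):
ΔE₁ = |E_9 - E_10|
ΔE₁ = |-0.67188641975 - (-0.54422800000)| = 0.12765842 eV

Second transition (9 → 1):
ΔE₂ = |E_1 - E_9|
ΔE₂ = |-54.42280000000 - (-0.67188641975)| = 53.75091358 eV

Total energy released:
E_total = ΔE₁ + ΔE₂ = 0.12765842 + 53.75091358 = 53.87857 eV

Note: This equals the direct transition 10 → 1: 53.87857 eV ✓
Energy is conserved regardless of the path taken.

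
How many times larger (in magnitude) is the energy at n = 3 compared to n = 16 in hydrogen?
28.44

Using E_n = -13.6057 Z² / n² eV with Z = 1:

E_3 = -13.6057 / 3² = -13.6057 / 9 = -1.51174444 eV
E_16 = -13.6057 / 16² = -13.6057 / 256 = -0.05314727 eV

The ratio is:
E_3/E_16 = (-1.51174444) / (-0.05314727)
E_3/E_16 = (-13.6057/9) / (-13.6057/256)
E_3/E_16 = 256/9
E_3/E_16 = 28.44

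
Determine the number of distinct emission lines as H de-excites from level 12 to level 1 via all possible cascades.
66

The electron can occupy levels n = 1, 2, ..., 12 during de-excitation — that is m = 12 - 1 + 1 = 12 distinct levels.

The number of distinct spectral lines equals the number of ways to choose 2 of these m levels (each pair gives one possible emission transition):

Number of lines = m(m-1)/2 = 12×11/2 = 66

These correspond to all possible transitions between the 12 levels:
12 → 11, 12 → 10, 12 → 9, 12 → 8, 12 → 7, 12 → 6, 12 → 5, 12 → 4...

Each transition produces a photon with a unique energy (and thus wavelength). This count does not depend on Z.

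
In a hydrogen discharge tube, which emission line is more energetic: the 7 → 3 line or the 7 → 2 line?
7 → 2

Calculate the energy for each transition:

Transition 7 → 3:
ΔE₁ = |E_3 - E_7| = |-13.6057/3² - (-13.6057/7²)|
ΔE₁ = |-1.51174444444 - (-0.27766734694)| = 1.23407710 eV

Transition 7 → 2:
ΔE₂ = |E_2 - E_7| = |-13.6057/2² - (-13.6057/7²)|
ΔE₂ = |-3.40142500000 - (-0.27766734694)| = 3.12375765 eV

Since 3.12375765 eV > 1.23407710 eV, the transition 7 → 2 emits the more energetic photon.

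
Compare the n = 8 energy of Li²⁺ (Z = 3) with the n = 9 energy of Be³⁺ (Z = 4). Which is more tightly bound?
Be³⁺ at n = 9 (E = -2.68755 eV)

Using E_n = -13.6057 Z² / n² eV:

Li²⁺ (Z = 3) at n = 8:
E = -13.6057 × 3² / 8² = -13.6057 × 9 / 64 = -1.91330156 eV

Be³⁺ (Z = 4) at n = 9:
E = -13.6057 × 4² / 9² = -13.6057 × 16 / 81 = -2.68754568 eV

Since -2.68754568 eV < -1.91330156 eV,
Be³⁺ at n = 9 is more tightly bound (requires more energy to ionize).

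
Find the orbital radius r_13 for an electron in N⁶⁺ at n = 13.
1.277585 nm (or 12.775850 Å)

The Bohr radius formula is:
r_n = n² a₀ / Z

where a₀ = 0.052917721 nm is the Bohr radius.

For N⁶⁺ (Z = 7) at n = 13:
r_13 = 13² × 0.052917721 nm / 7
r_13 = 169 × 0.052917721 nm / 7
r_13 = 8.9430948 nm / 7
r_13 = 1.277585 nm

The electron orbits at approximately 1.277585 nm from the nucleus.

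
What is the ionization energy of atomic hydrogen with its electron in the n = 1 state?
13.6057 eV

The ionization energy is the energy needed to remove the electron completely (n → ∞).

For hydrogen, E_n = -13.6057 eV / n².

At n = 1: E_1 = -13.6057 / 1² = -13.6057000 eV
At n = ∞: E_∞ = 0 eV

Ionization energy = E_∞ - E_1 = 0 - (-13.6057000) = 13.6057000 eV
Ionization energy ≈ 13.6057 eV

This is also called the binding energy of the electron in state n = 1.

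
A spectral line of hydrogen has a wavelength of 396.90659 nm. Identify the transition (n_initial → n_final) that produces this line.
n = 7 → n = 2

First, find the photon energy from the wavelength (hc = 1239.84 eV·nm):
E = hc/λ = 1239.84 eV·nm / 396.90659 nm = 3.1237577 eV

The energy levels of hydrogen satisfy E_n = -13.6057 / n² eV, so an emission n_i → n_f releases
ΔE = 13.6057 × (1/n_f² − 1/n_i²) eV.

Setting ΔE equal to the photon energy:
1/n_f² − 1/n_i² = 3.1237577 / 13.6057 = 0.22959184

Since 1/n_i² must be positive, we need 1/n_f² > 0.22959184, i.e. n_f ≤ 2. For each allowed n_f, solve n_i = (1/n_f² − 0.22959184)^(−1/2) and check whether it is a whole number:
  n_f = 1: 1/n_i² = 1.00000000 − 0.22959184 = 0.77040816 → n_i = 1.139  (not an integer) ✗
  n_f = 2: 1/n_i² = 0.25000000 − 0.22959184 = 0.02040816 → n_i = 7.000  → integer, n_i = 7 ✓

Only n_f = 2 gives an integer upper level, n_i = 7.

The transition is from n = 7 to n = 2 (emission).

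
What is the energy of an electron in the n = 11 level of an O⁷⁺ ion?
-7.196 eV

For hydrogen-like ions, the energy levels scale with Z²:
E_n = -13.6057 Z² / n² eV

For O⁷⁺ (Z = 8) at n = 11:
E_11 = -13.6057 × 8² / 11²
E_11 = -13.6057 × 64 / 121
E_11 = -870.7648 / 121
E_11 = -7.196 eV

The energy is 64 times more negative than hydrogen at the same n due to the stronger nuclear charge.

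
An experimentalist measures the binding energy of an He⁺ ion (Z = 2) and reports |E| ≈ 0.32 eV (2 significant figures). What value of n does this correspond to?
n = 13

The exact energy levels follow E_n = -13.6057 Z² / n² eV with Z = 2.

The measured value (-0.32 eV) is reported to only 2 significant figures, so we must test candidate n values and see which one matches to that precision.

Candidate energies:
  n = 11:  E = -13.6057 × 2² / 11² = -0.44978 eV
  n = 12:  E = -13.6057 × 2² / 12² = -0.37794 eV
  n = 13:  E = -13.6057 × 2² / 13² = -0.32203 eV  ← matches
  n = 14:  E = -13.6057 × 2² / 14² = -0.27767 eV
  n = 15:  E = -13.6057 × 2² / 15² = -0.24188 eV

Checking against the measurement of -0.32 eV (2 sig figs), only n = 13 agrees:
E_13 = -0.32203 eV, which rounds to -0.32 eV ✓

Therefore n = 13.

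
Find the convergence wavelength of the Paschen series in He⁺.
205.0347 nm

The series limit corresponds to the transition from n = ∞ to n = 3.
This is the highest energy (shortest wavelength) transition in the Paschen series.

E_∞ = 0 eV
E_3 = -13.6057 × 2² / 3² = -6.04697778 eV

Energy at series limit:
ΔE = E_∞ - E_3 = 0 - (-6.04697778) = 6.04697778 eV
λ = hc/E = 1239.84 eV·nm / 6.04697778 eV = 205.0347 nm

This energy equals the ionization energy from the n = 3 state of He⁺.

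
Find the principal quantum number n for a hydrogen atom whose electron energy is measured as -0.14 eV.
n = 10

The exact energy levels follow E_n = -13.6057 eV / n².

The measured value (-0.14 eV) is reported to only 2 significant figures, so we must test candidate n values and see which one matches to that precision.

Candidate energies:
  n = 8:  E = -13.6057/8² = -0.21259 eV
  n = 9:  E = -13.6057/9² = -0.16797 eV
  n = 10:  E = -13.6057/10² = -0.13606 eV  ← matches
  n = 11:  E = -13.6057/11² = -0.11244 eV
  n = 12:  E = -13.6057/12² = -0.09448 eV

Checking against the measurement of -0.14 eV (2 sig figs), only n = 10 agrees:
E_10 = -0.13606 eV, which rounds to -0.14 eV ✓

Therefore n = 10.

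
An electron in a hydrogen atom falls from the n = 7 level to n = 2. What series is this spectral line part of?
Balmer series

The spectral series in hydrogen are named based on the final (lower) energy level:
- Lyman series: n_final = 1 (ultraviolet)
- Balmer series: n_final = 2 (visible/near-UV)
- Paschen series: n_final = 3 (infrared)
- Brackett series: n_final = 4 (infrared)
- Pfund series: n_final = 5 (far infrared)

Since this transition ends at n = 2, it belongs to the Balmer series.

For reference, this 7 → 2 line has photon energy
ΔE = 13.6057 eV × (1/2² - 1/7²) = 3.123757653 eV,
corresponding to wavelength λ = hc/ΔE = 1239.84 eV·nm / 3.123757653 eV = 396.90659 nm in the visible/near-UV region.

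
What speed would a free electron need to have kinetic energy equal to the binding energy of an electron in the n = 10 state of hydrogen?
2.1877e+05 m/s (or 0.0730% of c)

The binding energy at n = 10 for hydrogen is:
E_10 = -13.6057/10² = -0.13605700 eV
|E_10| = 0.13605700 eV

Convert to Joules:
KE = 0.13605700 eV × (1.602177 × 10⁻¹⁹ J/eV) = 2.179874e-20 J

Using KE = ½mv²:
v = √(2·KE/m_e)
v = √(2 × 2.179874e-20 J / 9.10938 × 10⁻³¹ kg)
v = 2.1877e+05 m/s

This is approximately 0.0730% the speed of light.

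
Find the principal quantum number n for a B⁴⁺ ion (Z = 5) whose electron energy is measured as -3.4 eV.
n = 10

The exact energy levels follow E_n = -13.6057 Z² / n² eV with Z = 5.

The measured value (-3.4 eV) is reported to only 2 significant figures, so we must test candidate n values and see which one matches to that precision.

Candidate energies:
  n = 8:  E = -13.6057 × 5² / 8² = -5.314727 eV
  n = 9:  E = -13.6057 × 5² / 9² = -4.199290 eV
  n = 10:  E = -13.6057 × 5² / 10² = -3.401425 eV  ← matches
  n = 11:  E = -13.6057 × 5² / 11² = -2.811095 eV
  n = 12:  E = -13.6057 × 5² / 12² = -2.362101 eV

Checking against the measurement of -3.4 eV (2 sig figs), only n = 10 agrees:
E_10 = -3.401425 eV, which rounds to -3.4 eV ✓

Therefore n = 10.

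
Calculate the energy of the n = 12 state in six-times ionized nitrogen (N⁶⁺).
-4.630 eV

For hydrogen-like ions, the energy levels scale with Z²:
E_n = -13.6057 Z² / n² eV

For N⁶⁺ (Z = 7) at n = 12:
E_12 = -13.6057 × 7² / 12²
E_12 = -13.6057 × 49 / 144
E_12 = -666.6793 / 144
E_12 = -4.630 eV

The energy is 49 times more negative than hydrogen at the same n due to the stronger nuclear charge.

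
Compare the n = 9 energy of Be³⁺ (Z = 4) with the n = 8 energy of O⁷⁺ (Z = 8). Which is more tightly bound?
O⁷⁺ at n = 8 (E = -13.605700 eV)

Using E_n = -13.6057 Z² / n² eV:

Be³⁺ (Z = 4) at n = 9:
E = -13.6057 × 4² / 9² = -13.6057 × 16 / 81 = -2.687545679 eV

O⁷⁺ (Z = 8) at n = 8:
E = -13.6057 × 8² / 8² = -13.6057 × 64 / 64 = -13.605700000 eV

Since -13.605700000 eV < -2.687545679 eV,
O⁷⁺ at n = 8 is more tightly bound (requires more energy to ionize).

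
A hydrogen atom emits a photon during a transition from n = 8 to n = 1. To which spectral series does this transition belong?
Lyman series

The spectral series in hydrogen are named based on the final (lower) energy level:
- Lyman series: n_final = 1 (ultraviolet)
- Balmer series: n_final = 2 (visible/near-UV)
- Paschen series: n_final = 3 (infrared)
- Brackett series: n_final = 4 (infrared)
- Pfund series: n_final = 5 (far infrared)

Since this transition ends at n = 1, it belongs to the Lyman series.

For reference, this 8 → 1 line has photon energy
ΔE = 13.6057 eV × (1/1² - 1/8²) = 13.39311 eV,
corresponding to wavelength λ = hc/ΔE = 1239.84 eV·nm / 13.39311 eV = 92.573 nm in the ultraviolet region.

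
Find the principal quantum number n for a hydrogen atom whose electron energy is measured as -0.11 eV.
n = 11

The exact energy levels follow E_n = -13.6057 eV / n².

The measured value (-0.11 eV) is reported to only 2 significant figures, so we must test candidate n values and see which one matches to that precision.

Candidate energies:
  n = 9:  E = -13.6057/9² = -0.16797 eV
  n = 10:  E = -13.6057/10² = -0.13606 eV
  n = 11:  E = -13.6057/11² = -0.11244 eV  ← matches
  n = 12:  E = -13.6057/12² = -0.09448 eV
  n = 13:  E = -13.6057/13² = -0.08051 eV

Checking against the measurement of -0.11 eV (2 sig figs), only n = 11 agrees:
E_11 = -0.11244 eV, which rounds to -0.11 eV ✓

Therefore n = 11.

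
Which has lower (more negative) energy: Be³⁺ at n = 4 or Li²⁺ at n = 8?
Be³⁺ at n = 4 (E = -13.61 eV)

Using E_n = -13.6057 Z² / n² eV:

Be³⁺ (Z = 4) at n = 4:
E = -13.6057 × 4² / 4² = -13.6057 × 16 / 16 = -13.60570 eV

Li²⁺ (Z = 3) at n = 8:
E = -13.6057 × 3² / 8² = -13.6057 × 9 / 64 = -1.91330 eV

Since -13.60570 eV < -1.91330 eV,
Be³⁺ at n = 4 is more tightly bound (requires more energy to ionize).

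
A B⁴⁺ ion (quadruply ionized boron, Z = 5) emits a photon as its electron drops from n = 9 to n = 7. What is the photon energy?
2.7424 eV

The energy levels are E_n = -13.6057 Z² eV / n².

Energy at n = 9: E_9 = -13.6057 × 5² / 9² = -4.1992901 eV
Energy at n = 7: E_7 = -13.6057 × 5² / 7² = -6.9416837 eV

For emission (electron falling to lower state), the photon energy is:
E_photon = E_9 - E_7 = |-4.1992901 - (-6.9416837)|
E_photon = 2.7424 eV

This energy is carried away by the emitted photon.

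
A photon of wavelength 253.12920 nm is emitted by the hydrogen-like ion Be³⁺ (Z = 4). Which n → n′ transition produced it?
n = 5 → n = 4

First, find the photon energy from the wavelength (hc = 1239.84 eV·nm):
E = hc/λ = 1239.84 eV·nm / 253.12920 nm = 4.8980521 eV

The energy levels of Be³⁺ satisfy E_n = -13.6057 × 4² / n² eV, so an emission n_i → n_f releases
ΔE = 13.6057 × 4² × (1/n_f² − 1/n_i²) eV.

Setting ΔE equal to the photon energy:
1/n_f² − 1/n_i² = 4.8980521 / (13.6057 × 4²) = 0.022500000

Since 1/n_i² must be positive, we need 1/n_f² > 0.022500000, i.e. n_f ≤ 6. For each allowed n_f, solve n_i = (1/n_f² − 0.022500000)^(−1/2) and check whether it is a whole number:
  n_f = 1: 1/n_i² = 1.000000000 − 0.022500000 = 0.977500000 → n_i = 1.011  (not an integer) ✗
  n_f = 2: 1/n_i² = 0.250000000 − 0.022500000 = 0.227500000 → n_i = 2.097  (not an integer) ✗
  n_f = 3: 1/n_i² = 0.111111111 − 0.022500000 = 0.088611111 → n_i = 3.359  (not an integer) ✗
  n_f = 4: 1/n_i² = 0.062500000 − 0.022500000 = 0.040000000 → n_i = 5.000  → integer, n_i = 5 ✓
  n_f = 5: 1/n_i² = 0.040000000 − 0.022500000 = 0.017500000 → n_i = 7.559  (not an integer) ✗
  n_f = 6: 1/n_i² = 0.027777778 − 0.022500000 = 0.005277778 → n_i = 13.765  (not an integer) ✗

Only n_f = 4 gives an integer upper level, n_i = 5.

The transition is from n = 5 to n = 4 (emission).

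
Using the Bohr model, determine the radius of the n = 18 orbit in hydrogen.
17.14534 nm (or 171.45341 Å)

The Bohr radius formula is:
r_n = n² a₀ / Z

where a₀ = 0.05291772 nm is the Bohr radius.

For H (Z = 1) at n = 18:
r_18 = 18² × 0.05291772 nm / 1
r_18 = 324 × 0.05291772 nm / 1
r_18 = 17.145341 nm / 1
r_18 = 17.14534 nm

The electron orbits at approximately 17.14534 nm from the nucleus.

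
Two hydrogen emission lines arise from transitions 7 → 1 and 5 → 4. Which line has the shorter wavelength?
7 → 1

Calculate the energy for each transition:

Transition 7 → 1:
ΔE₁ = |E_1 - E_7| = |-13.6057/1² - (-13.6057/7²)|
ΔE₁ = |-13.60570000 - (-0.27766735)| = 13.32803 eV

Transition 5 → 4:
ΔE₂ = |E_4 - E_5| = |-13.6057/4² - (-13.6057/5²)|
ΔE₂ = |-0.85035625 - (-0.54422800)| = 0.30613 eV

Since 13.32803 eV > 0.30613 eV, the transition 7 → 1 emits the more energetic photon.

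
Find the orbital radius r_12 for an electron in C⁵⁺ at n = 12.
1.2700 nm (or 12.7003 Å)

The Bohr radius formula is:
r_n = n² a₀ / Z

where a₀ = 0.0529177 nm is the Bohr radius.

For C⁵⁺ (Z = 6) at n = 12:
r_12 = 12² × 0.0529177 nm / 6
r_12 = 144 × 0.0529177 nm / 6
r_12 = 7.62015 nm / 6
r_12 = 1.2700 nm

The electron orbits at approximately 1.2700 nm from the nucleus.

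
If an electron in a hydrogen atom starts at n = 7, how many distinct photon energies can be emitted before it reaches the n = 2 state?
15

The electron can occupy levels n = 2, 3, ..., 7 during de-excitation — that is m = 7 - 2 + 1 = 6 distinct levels.

The number of distinct spectral lines equals the number of ways to choose 2 of these m levels (each pair gives one possible emission transition):

Number of lines = m(m-1)/2 = 6×5/2 = 15

These correspond to all possible transitions between the 6 levels:
7 → 6, 7 → 5, 7 → 4, 7 → 3, 7 → 2, 6 → 5, 6 → 4, 6 → 3...

Each transition produces a photon with a unique energy (and thus wavelength). This count does not depend on Z.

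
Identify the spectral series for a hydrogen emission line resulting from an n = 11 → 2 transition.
Balmer series

The spectral series in hydrogen are named based on the final (lower) energy level:
- Lyman series: n_final = 1 (ultraviolet)
- Balmer series: n_final = 2 (visible/near-UV)
- Paschen series: n_final = 3 (infrared)
- Brackett series: n_final = 4 (infrared)
- Pfund series: n_final = 5 (far infrared)

Since this transition ends at n = 2, it belongs to the Balmer series.

For reference, this 11 → 2 line has photon energy
ΔE = 13.6057 eV × (1/2² - 1/11²) = 3.28898120 eV,
corresponding to wavelength λ = hc/ΔE = 1239.84 eV·nm / 3.28898120 eV = 376.9678 nm in the visible/near-UV region.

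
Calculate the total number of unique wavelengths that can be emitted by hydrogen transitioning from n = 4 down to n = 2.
3

The electron can occupy levels n = 2, 3, ..., 4 during de-excitation — that is m = 4 - 2 + 1 = 3 distinct levels.

The number of distinct spectral lines equals the number of ways to choose 2 of these m levels (each pair gives one possible emission transition):

Number of lines = m(m-1)/2 = 3×2/2 = 3

These correspond to all possible transitions between the 3 levels:
4 → 3, 4 → 2, 3 → 2

Each transition produces a photon with a unique energy (and thus wavelength). This count does not depend on Z.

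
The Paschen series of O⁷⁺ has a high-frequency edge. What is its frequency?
2.33944e+16 Hz

The series limit corresponds to the transition from n = ∞ to n = 3.
This is the highest energy (shortest wavelength) transition in the Paschen series.

E_∞ = 0 eV
E_3 = -13.6057 × 8² / 3² = -96.75164444 eV

Energy at series limit:
ΔE = E_∞ - E_3 = 0 - (-96.75164444) = 96.75164444 eV
E = 96.75164444 eV × (1.602177 × 10⁻¹⁹ J/eV) = 1.5501326e-17 J
f = E/h = 1.5501326e-17 J / (6.62607 × 10⁻³⁴ J·s) = 2.33944e+16 Hz

This energy equals the ionization energy from the n = 3 state of O⁷⁺.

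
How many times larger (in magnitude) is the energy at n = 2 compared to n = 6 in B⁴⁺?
9.00000

Using E_n = -13.6057 Z² / n² eV with Z = 5:

E_2 = -13.6057 × 5² / 2² = -340.1425 / 4 = -85.03562500000 eV
E_6 = -13.6057 × 5² / 6² = -340.1425 / 36 = -9.44840277778 eV

The ratio is:
E_2/E_6 = (-85.03562500000) / (-9.44840277778)
E_2/E_6 = (-340.1425/4) / (-340.1425/36)
E_2/E_6 = 36/4
E_2/E_6 = 9.00000
(Note: the Z² factors cancel in the ratio.)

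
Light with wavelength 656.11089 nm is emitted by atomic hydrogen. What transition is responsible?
n = 3 → n = 2

First, find the photon energy from the wavelength (hc = 1239.84 eV·nm):
E = hc/λ = 1239.84 eV·nm / 656.11089 nm = 1.8896806 eV

The energy levels of hydrogen satisfy E_n = -13.6057 / n² eV, so an emission n_i → n_f releases
ΔE = 13.6057 × (1/n_f² − 1/n_i²) eV.

Setting ΔE equal to the photon energy:
1/n_f² − 1/n_i² = 1.8896806 / 13.6057 = 0.13888889

Since 1/n_i² must be positive, we need 1/n_f² > 0.13888889, i.e. n_f ≤ 2. For each allowed n_f, solve n_i = (1/n_f² − 0.13888889)^(−1/2) and check whether it is a whole number:
  n_f = 1: 1/n_i² = 1.00000000 − 0.13888889 = 0.86111111 → n_i = 1.078  (not an integer) ✗
  n_f = 2: 1/n_i² = 0.25000000 − 0.13888889 = 0.11111111 → n_i = 3.000  → integer, n_i = 3 ✓

Only n_f = 2 gives an integer upper level, n_i = 3.

The transition is from n = 3 to n = 2 (emission).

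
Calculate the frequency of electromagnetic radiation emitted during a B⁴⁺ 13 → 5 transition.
2.8032e+15 Hz

First, find the transition energy:
E_13 = -13.6057 × 5² / 13² = -2.012678 eV
E_5 = -13.6057 × 5² / 5² = -13.605700 eV
|ΔE| = |E_5 - E_13| = 11.593022 eV

Convert to Joules: E = 11.593022 eV × (1.602177 × 10⁻¹⁹ J/eV) = 1.857407e-18 J

Using E = hf:
f = E/h = 1.857407e-18 J / (6.62607 × 10⁻³⁴ J·s)
f = 2.8032e+15 Hz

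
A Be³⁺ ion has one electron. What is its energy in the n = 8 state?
-3.40143 eV

For hydrogen-like ions, the energy levels scale with Z²:
E_n = -13.6057 Z² / n² eV

For Be³⁺ (Z = 4) at n = 8:
E_8 = -13.6057 × 4² / 8²
E_8 = -13.6057 × 16 / 64
E_8 = -217.6912 / 64
E_8 = -3.40143 eV

The energy is 16 times more negative than hydrogen at the same n due to the stronger nuclear charge.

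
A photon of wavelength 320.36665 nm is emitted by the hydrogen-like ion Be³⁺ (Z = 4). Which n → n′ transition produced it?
n = 10 → n = 6

First, find the photon energy from the wavelength (hc = 1239.84 eV·nm):
E = hc/λ = 1239.84 eV·nm / 320.36665 nm = 3.8700658 eV

The energy levels of Be³⁺ satisfy E_n = -13.6057 × 4² / n² eV, so an emission n_i → n_f releases
ΔE = 13.6057 × 4² × (1/n_f² − 1/n_i²) eV.

Setting ΔE equal to the photon energy:
1/n_f² − 1/n_i² = 3.8700658 / (13.6057 × 4²) = 0.017777778

Since 1/n_i² must be positive, we need 1/n_f² > 0.017777778, i.e. n_f ≤ 7. For each allowed n_f, solve n_i = (1/n_f² − 0.017777778)^(−1/2) and check whether it is a whole number:
  n_f = 1: 1/n_i² = 1.000000000 − 0.017777778 = 0.982222222 → n_i = 1.009  (not an integer) ✗
  n_f = 2: 1/n_i² = 0.250000000 − 0.017777778 = 0.232222222 → n_i = 2.075  (not an integer) ✗
  n_f = 3: 1/n_i² = 0.111111111 − 0.017777778 = 0.093333333 → n_i = 3.273  (not an integer) ✗
  n_f = 4: 1/n_i² = 0.062500000 − 0.017777778 = 0.044722222 → n_i = 4.729  (not an integer) ✗
  n_f = 5: 1/n_i² = 0.040000000 − 0.017777778 = 0.022222222 → n_i = 6.708  (not an integer) ✗
  n_f = 6: 1/n_i² = 0.027777778 − 0.017777778 = 0.010000000 → n_i = 10.000  → integer, n_i = 10 ✓
  n_f = 7: 1/n_i² = 0.020408163 − 0.017777778 = 0.002630385 → n_i = 19.498  (not an integer) ✗

Only n_f = 6 gives an integer upper level, n_i = 10.

The transition is from n = 10 to n = 6 (emission).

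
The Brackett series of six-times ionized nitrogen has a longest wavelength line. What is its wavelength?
82.65 nm

The longest wavelength corresponds to the smallest energy transition in the series.
The Brackett series has all transitions ending at n_f = 4.

For N⁶⁺ (Z = 7), the first line (α-line) is the jump from n = 5 to n = 4:
E_5 = -13.6057 × 7² / 5² = -26.6672 eV
E_4 = -13.6057 × 7² / 4² = -41.6675 eV
ΔE = E_5 - E_4 = 15.0003 eV

λ = hc/E = 1239.84 eV·nm / 15.0003 eV
λ = 82.65 nm

This is the α-line of the Brackett series in N⁶⁺.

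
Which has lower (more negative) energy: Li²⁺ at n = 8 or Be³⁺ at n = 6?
Be³⁺ at n = 6 (E = -6.047 eV)

Using E_n = -13.6057 Z² / n² eV:

Li²⁺ (Z = 3) at n = 8:
E = -13.6057 × 3² / 8² = -13.6057 × 9 / 64 = -1.913302 eV

Be³⁺ (Z = 4) at n = 6:
E = -13.6057 × 4² / 6² = -13.6057 × 16 / 36 = -6.046978 eV

Since -6.046978 eV < -1.913302 eV,
Be³⁺ at n = 6 is more tightly bound (requires more energy to ionize).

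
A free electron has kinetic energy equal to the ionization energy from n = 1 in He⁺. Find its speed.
4.375e+06 m/s (or 1.459472% of c)

The binding energy at n = 1 for He⁺ is:
E_1 = -13.6057 × 2²/1² = -54.42280000 eV
|E_1| = 54.42280000 eV

Convert to Joules:
KE = 54.42280000 eV × (1.602177 × 10⁻¹⁹ J/eV) = 8.71950e-18 J

Using KE = ½mv²:
v = √(2·KE/m_e)
v = √(2 × 8.71950e-18 J / 9.10938 × 10⁻³¹ kg)
v = 4.375e+06 m/s

This is approximately 1.459472% the speed of light.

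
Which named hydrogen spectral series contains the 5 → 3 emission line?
Paschen series

The spectral series in hydrogen are named based on the final (lower) energy level:
- Lyman series: n_final = 1 (ultraviolet)
- Balmer series: n_final = 2 (visible/near-UV)
- Paschen series: n_final = 3 (infrared)
- Brackett series: n_final = 4 (infrared)
- Pfund series: n_final = 5 (far infrared)

Since this transition ends at n = 3, it belongs to the Paschen series.

For reference, this 5 → 3 line has photon energy
ΔE = 13.6057 eV × (1/3² - 1/5²) = 0.967516444 eV,
corresponding to wavelength λ = hc/ΔE = 1239.84 eV·nm / 0.967516444 eV = 1281.467 nm in the infrared region.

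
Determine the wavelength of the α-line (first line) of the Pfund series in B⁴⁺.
298.23222 nm

The longest wavelength corresponds to the smallest energy transition in the series.
The Pfund series has all transitions ending at n_f = 5.

For B⁴⁺ (Z = 5), the first line (α-line) is the jump from n = 6 to n = 5:
E_6 = -13.6057 × 5² / 6² = -9.448402778 eV
E_5 = -13.6057 × 5² / 5² = -13.605700000 eV
ΔE = E_6 - E_5 = 4.157297222 eV

λ = hc/E = 1239.84 eV·nm / 4.157297222 eV
λ = 298.23222 nm

This is the α-line of the Pfund series in B⁴⁺.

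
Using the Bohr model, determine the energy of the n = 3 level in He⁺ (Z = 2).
-6.046978 eV

For hydrogen-like ions, the energy levels scale with Z²:
E_n = -13.6057 Z² / n² eV

For He⁺ (Z = 2) at n = 3:
E_3 = -13.6057 × 2² / 3²
E_3 = -13.6057 × 4 / 9
E_3 = -54.4228 / 9
E_3 = -6.046978 eV

The energy is 4 times more negative than hydrogen at the same n due to the stronger nuclear charge.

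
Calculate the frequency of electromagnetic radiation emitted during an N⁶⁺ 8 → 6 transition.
1.959e+15 Hz

First, find the transition energy:
E_8 = -13.6057 × 7² / 8² = -10.4168641 eV
E_6 = -13.6057 × 7² / 6² = -18.5188694 eV
|ΔE| = |E_6 - E_8| = 8.1020053 eV

Convert to Joules: E = 8.1020053 eV × (1.602177 × 10⁻¹⁹ J/eV) = 1.29808e-18 J

Using E = hf:
f = E/h = 1.29808e-18 J / (6.62607 × 10⁻³⁴ J·s)
f = 1.959e+15 Hz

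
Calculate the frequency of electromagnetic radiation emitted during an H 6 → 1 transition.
3.198e+15 Hz

First, find the transition energy:
E_6 = -13.6057 / 6² = -0.3779361 eV
E_1 = -13.6057 / 1² = -13.6057000 eV
|ΔE| = |E_1 - E_6| = 13.2277639 eV

Convert to Joules: E = 13.2277639 eV × (1.602177 × 10⁻¹⁹ J/eV) = 2.11932e-18 J

Using E = hf:
f = E/h = 2.11932e-18 J / (6.62607 × 10⁻³⁴ J·s)
f = 3.198e+15 Hz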